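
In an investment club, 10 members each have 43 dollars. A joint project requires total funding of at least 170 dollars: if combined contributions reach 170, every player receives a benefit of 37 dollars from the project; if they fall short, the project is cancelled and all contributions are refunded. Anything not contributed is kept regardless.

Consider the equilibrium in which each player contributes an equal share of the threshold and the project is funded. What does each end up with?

63 dollars

Equal share of the threshold: 170/10 = 17.
At this profile no one gains by cutting their contribution: any cut drops the total below 170, the project is cancelled, contributions are refunded, and the deviator ends with 43, which is less than 43 − 17 + 37 = 63. Contributing more than 17 just wastes the excess. So contributing exactly 17 is a best response.
Each player's payoff: 43 − 17 + 37 = 63.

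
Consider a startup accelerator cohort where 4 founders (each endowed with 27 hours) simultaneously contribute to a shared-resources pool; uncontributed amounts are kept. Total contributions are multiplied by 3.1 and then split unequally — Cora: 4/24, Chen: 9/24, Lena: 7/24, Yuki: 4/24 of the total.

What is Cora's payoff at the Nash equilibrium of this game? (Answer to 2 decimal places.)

Each unit j contributes comes back to j as 3.1 × (j's share), so j prefers to contribute only if that share exceeds 1/3.1 = 0.3226; otherwise keeping the unit dominates.
The only share above 0.3226 is Chen's 9/24, contributing 27; the remaining 3 contribute 0. Total contributed: 27.
Cora keeps 27 and receives 3.1 × 27 × 4/24 = 13.95 from the shared-resources pool, for a payoff of 40.95.

40.95 hours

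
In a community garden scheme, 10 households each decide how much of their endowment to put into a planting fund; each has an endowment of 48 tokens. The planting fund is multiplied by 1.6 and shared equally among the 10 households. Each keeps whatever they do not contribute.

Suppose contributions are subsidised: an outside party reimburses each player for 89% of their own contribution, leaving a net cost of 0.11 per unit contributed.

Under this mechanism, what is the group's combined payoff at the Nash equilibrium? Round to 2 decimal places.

1195.20 tokens

With the mechanism, a contributed unit returns (1.6/10) / 0.11 = 1.4545 per unit of net cost to the contributor — now above 1 — so contributing fully is weakly dominant for every player.
So the Nash equilibrium is full contribution by all 10; the group earns 10 × (48 × 0.89 + 1.6 × 48) = 1195.20.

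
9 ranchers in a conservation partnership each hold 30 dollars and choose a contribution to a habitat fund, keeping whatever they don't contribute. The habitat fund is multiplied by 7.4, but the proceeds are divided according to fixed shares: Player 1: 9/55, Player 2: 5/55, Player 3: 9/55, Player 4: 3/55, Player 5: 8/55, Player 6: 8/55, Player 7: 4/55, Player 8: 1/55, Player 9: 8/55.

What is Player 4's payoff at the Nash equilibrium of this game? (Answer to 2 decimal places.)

90.55 dollars

For player j, contributing a unit is worthwhile iff 7.4 × (j's share) ≥ 1, i.e. iff j's share is at least 0.1351.
The shares above 0.1351 belong to Player 1, Player 3, Player 5, Player 6 and Player 9, contributing 30 each; the remaining 4 contribute 0. Total contributed: 150.
Player 4 keeps 30 and receives 7.4 × 150 × 3/55 = 60.55 from the habitat fund, for a payoff of 90.55.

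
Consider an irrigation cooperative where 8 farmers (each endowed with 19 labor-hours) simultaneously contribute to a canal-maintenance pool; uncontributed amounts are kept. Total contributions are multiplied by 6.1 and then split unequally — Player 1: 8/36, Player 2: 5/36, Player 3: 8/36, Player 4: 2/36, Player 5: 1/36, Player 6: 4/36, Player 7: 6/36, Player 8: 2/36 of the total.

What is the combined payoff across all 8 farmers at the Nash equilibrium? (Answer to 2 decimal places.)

442.70 labor-hours

A player with share s gets back 6.1·s per unit contributed, so full contribution is dominant for anyone with s > 1/6.1 = 0.1639 and zero contribution is dominant for anyone below.
Player 1, Player 3 and Player 7 clear that bar, contributing 19 each; the remaining 5 contribute 0. Total contributed: 57.
The canal-maintenance pool pays out 6.1 × 57 = 347.70 in total (split across the unequal shares, but the aggregate is all that matters for the group sum).
The 5 free-riders keep 19 each, adding 95. Group total = 95 + 347.70 = 442.70.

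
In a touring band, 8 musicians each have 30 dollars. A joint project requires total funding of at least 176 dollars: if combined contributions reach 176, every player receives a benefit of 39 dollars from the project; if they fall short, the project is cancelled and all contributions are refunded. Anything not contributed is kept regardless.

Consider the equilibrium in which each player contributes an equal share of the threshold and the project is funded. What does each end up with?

47 dollars

Equal share of the threshold: 176/8 = 22.
At this profile no one gains by cutting their contribution: any cut drops the total below 176, the project is cancelled, contributions are refunded, and the deviator ends with 30, which is less than 30 − 22 + 39 = 47. Contributing more than 22 just wastes the excess. So contributing exactly 22 is a best response.
Each player's payoff: 30 − 22 + 39 = 47.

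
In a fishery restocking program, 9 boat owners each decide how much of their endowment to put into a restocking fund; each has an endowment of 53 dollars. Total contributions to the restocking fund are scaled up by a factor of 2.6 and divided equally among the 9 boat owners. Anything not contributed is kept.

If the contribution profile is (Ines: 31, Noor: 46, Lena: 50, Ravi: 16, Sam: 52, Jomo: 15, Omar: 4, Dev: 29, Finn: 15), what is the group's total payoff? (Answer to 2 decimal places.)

889.80 dollars

Total contributed: 31 + 46 + 50 + 16 + 52 + 15 + 4 + 29 + 15 = 258; total kept: 9 × 53 − 258 = 219.
The restocking fund pays out 2.6 × 258 = 670.80 in aggregate.
Group total = 219 + 670.80 = 889.80.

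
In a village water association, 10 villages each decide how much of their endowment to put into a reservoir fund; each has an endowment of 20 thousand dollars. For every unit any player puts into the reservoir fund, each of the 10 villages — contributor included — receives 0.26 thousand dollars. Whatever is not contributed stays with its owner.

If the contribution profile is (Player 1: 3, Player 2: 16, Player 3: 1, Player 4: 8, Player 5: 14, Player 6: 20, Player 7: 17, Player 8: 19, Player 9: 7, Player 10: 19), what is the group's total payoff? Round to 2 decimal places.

398.40 thousand dollars

Total contributed: 3 + 16 + 1 + 8 + 14 + 20 + 17 + 19 + 7 + 19 = 124; total kept: 10 × 20 − 124 = 76.
The reservoir fund pays out 0.26 × 10 × 124 = 322.40 in aggregate.
Group total = 76 + 322.40 = 398.40.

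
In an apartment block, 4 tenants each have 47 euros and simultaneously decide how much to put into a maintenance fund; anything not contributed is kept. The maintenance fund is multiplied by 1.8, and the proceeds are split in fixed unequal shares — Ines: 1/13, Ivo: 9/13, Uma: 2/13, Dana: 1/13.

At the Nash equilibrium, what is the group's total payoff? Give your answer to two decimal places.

225.60 euros

A player with share s gets back 1.8·s per unit contributed, so full contribution is dominant for anyone with s > 1/1.8 = 0.5556 and zero contribution is dominant for anyone below.
Only Ivo (9/13) clears that bar, contributing 47; the remaining 3 contribute 0. Total contributed: 47.
The maintenance fund pays out 1.8 × 47 = 84.60 in total (split across the unequal shares, but the aggregate is all that matters for the group sum).
The 3 free-riders keep 47 each, adding 141. Group total = 141 + 84.60 = 225.60.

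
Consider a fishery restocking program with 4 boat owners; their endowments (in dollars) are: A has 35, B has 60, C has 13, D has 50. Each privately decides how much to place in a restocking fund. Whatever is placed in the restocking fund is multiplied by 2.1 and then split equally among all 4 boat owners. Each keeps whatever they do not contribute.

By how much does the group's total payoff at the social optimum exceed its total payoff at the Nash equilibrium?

The private return per contributed unit is 2.1/4 = 0.5250 < 1 for every player regardless of endowment, so the Nash equilibrium is zero contribution and the group total is Σ E_j = 35 + 60 + 13 + 50 = 158.
Each contributed unit returns 2.100 to the group, so the social optimum is full contribution by everyone: group total = 2.100 × 158 = 331.80.
Efficiency loss = (2.100 − 1) × 158 = 173.80.

173.80 dollars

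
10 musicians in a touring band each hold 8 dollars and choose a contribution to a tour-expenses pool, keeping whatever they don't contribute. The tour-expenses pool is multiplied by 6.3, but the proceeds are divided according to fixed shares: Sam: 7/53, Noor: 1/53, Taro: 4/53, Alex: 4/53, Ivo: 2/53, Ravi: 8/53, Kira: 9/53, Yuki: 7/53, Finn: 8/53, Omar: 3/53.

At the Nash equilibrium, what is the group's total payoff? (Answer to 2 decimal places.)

For player j, contributing a unit is worthwhile iff 6.3 × (j's share) ≥ 1, i.e. iff j's share is at least 0.1587.
Kira alone (share 9/53) is above the threshold, contributing 8; the remaining 9 contribute 0. Total contributed: 8.
The tour-expenses pool pays out 6.3 × 8 = 50.40 in total (split across the unequal shares, but the aggregate is all that matters for the group sum).
The 9 free-riders keep 8 each, adding 72. Group total = 72 + 50.40 = 122.40.

122.40 dollars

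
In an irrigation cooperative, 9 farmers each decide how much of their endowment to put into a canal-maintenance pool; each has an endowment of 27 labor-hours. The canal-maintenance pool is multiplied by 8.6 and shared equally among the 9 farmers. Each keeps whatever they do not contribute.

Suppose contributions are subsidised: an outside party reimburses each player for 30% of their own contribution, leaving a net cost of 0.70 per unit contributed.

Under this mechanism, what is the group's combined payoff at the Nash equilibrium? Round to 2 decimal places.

With the mechanism, a contributed unit returns (8.6/9) / 0.70 = 1.3651 per unit of net cost to the contributor — now above 1 — so contributing fully is weakly dominant for every player.
At the Nash equilibrium everyone contributes 27. Group total payoff = 9 × (27 × 0.30 + 8.6 × 27) = 2162.70.

2162.70 labor-hours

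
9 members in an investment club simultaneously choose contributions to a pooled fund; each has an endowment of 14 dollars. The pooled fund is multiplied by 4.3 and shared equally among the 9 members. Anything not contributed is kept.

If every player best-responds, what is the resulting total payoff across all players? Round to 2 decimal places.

126.00 dollars

Each contributed unit returns 4.3/9 = 0.4778 to its contributor — below 1 — so contributing 0 is dominant for every player. At the Nash equilibrium everyone keeps their 14, and the group total is 9 × 14 = 126.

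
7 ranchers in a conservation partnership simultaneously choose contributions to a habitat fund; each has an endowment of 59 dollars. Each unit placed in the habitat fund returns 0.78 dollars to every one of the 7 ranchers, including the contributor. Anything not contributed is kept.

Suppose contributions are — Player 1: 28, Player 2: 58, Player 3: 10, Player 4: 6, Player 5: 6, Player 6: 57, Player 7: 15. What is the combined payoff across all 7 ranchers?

1215.80 dollars

Total contributed: 28 + 58 + 10 + 6 + 6 + 57 + 15 = 180; total kept: 7 × 59 − 180 = 233.
The habitat fund pays out 0.78 × 7 × 180 = 982.80 in aggregate.
Group total = 233 + 982.80 = 1215.80.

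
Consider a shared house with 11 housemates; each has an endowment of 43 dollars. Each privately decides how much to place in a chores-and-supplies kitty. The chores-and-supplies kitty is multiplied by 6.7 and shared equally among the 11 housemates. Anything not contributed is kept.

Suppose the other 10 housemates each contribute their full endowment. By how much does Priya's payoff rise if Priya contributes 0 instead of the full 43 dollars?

16.81 dollars

Switching from a contribution of 43 to 0 lets Priya keep an extra 43 dollars, but lowers the chores-and-supplies kitty by 43, which costs Priya their own share of that drop: 6.7/11 × 43 = 26.19.
Net gain = 43 − 26.19 = 16.81. The private return per contributed unit (0.6091) is below 1, so free-riding is indeed the best response regardless of what the others do.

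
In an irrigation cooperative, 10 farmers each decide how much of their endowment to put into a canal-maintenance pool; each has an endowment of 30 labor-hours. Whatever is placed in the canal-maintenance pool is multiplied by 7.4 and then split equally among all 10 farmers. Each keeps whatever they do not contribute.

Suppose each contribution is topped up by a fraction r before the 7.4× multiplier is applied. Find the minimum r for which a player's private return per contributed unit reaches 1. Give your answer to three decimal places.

With matching at rate r, one contributed unit becomes (1 + r) in the canal-maintenance pool and returns 7.4 × (1 + r) / 10 to the contributor.
Setting this equal to 1: 1 + r = 10/7.4 = 1.3514.
So the minimum matching rate is r = 1.3514 − 1 = 0.351.

0.351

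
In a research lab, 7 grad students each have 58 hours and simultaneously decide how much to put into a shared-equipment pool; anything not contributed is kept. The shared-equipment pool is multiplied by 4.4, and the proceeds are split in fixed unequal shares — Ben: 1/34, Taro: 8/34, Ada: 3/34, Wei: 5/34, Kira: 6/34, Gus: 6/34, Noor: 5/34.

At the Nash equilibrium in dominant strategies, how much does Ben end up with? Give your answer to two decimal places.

Each unit j contributes comes back to j as 4.4 × (j's share), so j prefers to contribute only if that share exceeds 1/4.4 = 0.2273; otherwise keeping the unit dominates.
The only share above 0.2273 is Taro's 8/34, contributing 58; the remaining 6 contribute 0. Total contributed: 58.
Ben keeps 58 and receives 4.4 × 58 × 1/34 = 7.51 from the shared-equipment pool, for a payoff of 65.51.

65.51 hours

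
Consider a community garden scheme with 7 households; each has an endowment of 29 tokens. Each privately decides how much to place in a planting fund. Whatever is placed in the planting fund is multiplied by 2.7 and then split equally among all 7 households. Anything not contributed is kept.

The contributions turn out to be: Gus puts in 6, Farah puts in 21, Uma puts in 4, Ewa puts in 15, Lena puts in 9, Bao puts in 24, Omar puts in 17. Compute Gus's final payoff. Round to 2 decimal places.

60.03 tokens

Total contributed: 6 + 21 + 4 + 15 + 9 + 24 + 17 = 96.
Each receives 2.7 × 96 / 7 = 37.03 from the planting fund.
Gus keeps 29 − 6 = 23, so Gus's payoff is 23 + 37.03 = 60.03.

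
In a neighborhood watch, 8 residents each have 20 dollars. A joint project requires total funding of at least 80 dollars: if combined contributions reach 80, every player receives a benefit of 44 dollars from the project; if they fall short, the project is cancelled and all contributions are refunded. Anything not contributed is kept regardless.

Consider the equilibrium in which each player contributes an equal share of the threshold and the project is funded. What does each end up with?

54 dollars

Equal share of the threshold: 80/8 = 10.
At this profile no one gains by cutting their contribution: any cut drops the total below 80, the project is cancelled, contributions are refunded, and the deviator ends with 20, which is less than 20 − 10 + 44 = 54. Contributing more than 10 just wastes the excess. So contributing exactly 10 is a best response.
Each player's payoff: 20 − 10 + 44 = 54.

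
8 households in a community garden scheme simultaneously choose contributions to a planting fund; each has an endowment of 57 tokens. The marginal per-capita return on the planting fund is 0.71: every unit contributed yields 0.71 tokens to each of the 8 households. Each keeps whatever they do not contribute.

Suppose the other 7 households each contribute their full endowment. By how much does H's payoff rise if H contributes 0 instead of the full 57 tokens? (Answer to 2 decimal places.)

Switching from a contribution of 57 to 0 lets H keep an extra 57 tokens, but lowers the planting fund by 57, which costs H their own share of that drop: 0.71 × 57 = 40.47.
Net gain = 57 − 40.47 = 16.53. The private return per contributed unit (0.71) is below 1, so free-riding is indeed the best response regardless of what the others do.

16.53 tokens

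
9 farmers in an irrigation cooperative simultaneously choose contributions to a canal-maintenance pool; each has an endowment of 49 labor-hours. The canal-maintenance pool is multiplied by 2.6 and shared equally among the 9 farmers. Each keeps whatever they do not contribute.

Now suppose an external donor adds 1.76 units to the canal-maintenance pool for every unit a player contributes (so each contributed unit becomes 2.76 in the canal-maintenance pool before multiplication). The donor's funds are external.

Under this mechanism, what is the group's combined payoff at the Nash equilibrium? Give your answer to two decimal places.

441.00 labor-hours

The effective private return is 2.6 × 2.76 / 9 = 0.7973, which is still under 1, so the mechanism doesn't change anyone's dominant strategy: zero contribution.
At the Nash equilibrium no one contributes; group total payoff = 9 × 49 = 441.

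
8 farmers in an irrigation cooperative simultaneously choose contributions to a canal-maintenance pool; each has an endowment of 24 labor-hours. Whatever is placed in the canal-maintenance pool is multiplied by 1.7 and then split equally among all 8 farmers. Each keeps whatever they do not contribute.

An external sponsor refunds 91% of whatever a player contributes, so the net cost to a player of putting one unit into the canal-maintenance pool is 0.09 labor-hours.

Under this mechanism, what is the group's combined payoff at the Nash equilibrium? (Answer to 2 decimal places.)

501.12 labor-hours

With the mechanism, a contributed unit returns (1.7/8) / 0.09 = 2.3611 per unit of net cost to the contributor — now above 1 — so contributing fully is weakly dominant for every player.
At the Nash equilibrium everyone contributes 24. Group total payoff = 8 × (24 × 0.91 + 1.7 × 24) = 501.12.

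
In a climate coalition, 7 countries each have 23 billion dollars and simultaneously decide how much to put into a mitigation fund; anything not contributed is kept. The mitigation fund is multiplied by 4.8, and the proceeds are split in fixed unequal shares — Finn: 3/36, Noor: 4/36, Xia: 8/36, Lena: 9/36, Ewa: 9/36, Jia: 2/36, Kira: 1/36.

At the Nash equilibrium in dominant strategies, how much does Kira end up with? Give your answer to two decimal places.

32.20 billion dollars

A player with share s gets back 4.8·s per unit contributed, so full contribution is dominant for anyone with s > 1/4.8 = 0.2083 and zero contribution is dominant for anyone below.
Xia, Lena and Ewa clear that bar, contributing 23 each; the remaining 4 contribute 0. Total contributed: 69.
Kira keeps 23 and receives 4.8 × 69 × 1/36 = 9.20 from the mitigation fund, for a payoff of 32.20.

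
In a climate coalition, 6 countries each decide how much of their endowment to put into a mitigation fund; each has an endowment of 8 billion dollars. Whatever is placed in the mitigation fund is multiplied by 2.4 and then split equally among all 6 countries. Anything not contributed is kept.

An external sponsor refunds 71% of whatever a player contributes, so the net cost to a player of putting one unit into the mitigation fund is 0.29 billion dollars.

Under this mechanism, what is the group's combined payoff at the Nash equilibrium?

149.28 billion dollars

Under the mechanism each unit contributed yields (2.4/6) / 0.29 = 1.3793 back to its contributor per unit of net cost, which exceeds 1, making full contribution the dominant choice for everyone.
At the Nash equilibrium everyone contributes 8. Group total payoff = 6 × (8 × 0.71 + 2.4 × 8) = 149.28.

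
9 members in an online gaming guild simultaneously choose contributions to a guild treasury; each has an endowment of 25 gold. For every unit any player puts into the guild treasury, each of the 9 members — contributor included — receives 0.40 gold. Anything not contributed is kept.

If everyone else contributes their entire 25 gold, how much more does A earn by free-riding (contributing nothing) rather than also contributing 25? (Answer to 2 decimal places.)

Switching from a contribution of 25 to 0 lets A keep an extra 25 gold, but lowers the guild treasury by 25, which costs A their own share of that drop: 0.40 × 25 = 10.00.
Net gain = 25 − 10.00 = 15.00. The private return per contributed unit (0.40) is below 1, so free-riding is indeed the best response regardless of what the others do.

15.00 gold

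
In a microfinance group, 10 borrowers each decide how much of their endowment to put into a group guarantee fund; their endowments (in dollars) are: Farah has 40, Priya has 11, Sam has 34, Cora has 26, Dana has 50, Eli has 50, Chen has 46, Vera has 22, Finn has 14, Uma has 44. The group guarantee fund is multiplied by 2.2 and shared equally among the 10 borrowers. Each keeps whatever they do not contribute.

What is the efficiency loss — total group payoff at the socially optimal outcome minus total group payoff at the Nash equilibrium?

The private return per contributed unit is 2.2/10 = 0.2200 < 1 for every player regardless of endowment, so the Nash equilibrium is zero contribution and the group total is Σ E_j = 40 + 11 + 34 + 26 + 50 + 50 + 46 + 22 + 14 + 44 = 337.
Each contributed unit returns 2.200 to the group, so the social optimum is full contribution by everyone: group total = 2.200 × 337 = 741.40.
Efficiency loss = (2.200 − 1) × 337 = 404.40.

404.40 dollars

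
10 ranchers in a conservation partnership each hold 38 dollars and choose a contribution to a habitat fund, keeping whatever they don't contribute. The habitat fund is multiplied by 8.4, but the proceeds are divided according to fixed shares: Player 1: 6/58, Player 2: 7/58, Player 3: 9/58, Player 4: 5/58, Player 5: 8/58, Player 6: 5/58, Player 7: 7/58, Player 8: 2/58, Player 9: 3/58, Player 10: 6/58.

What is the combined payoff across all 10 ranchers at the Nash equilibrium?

Each unit j contributes comes back to j as 8.4 × (j's share), so j prefers to contribute only if that share exceeds 1/8.4 = 0.1190; otherwise keeping the unit dominates.
Player 2, Player 3, Player 5 and Player 7 are above the threshold, contributing 38 each; the remaining 6 contribute 0. Total contributed: 152.
The habitat fund pays out 8.4 × 152 = 1276.80 in total (split across the unequal shares, but the aggregate is all that matters for the group sum).
The 6 free-riders keep 38 each, adding 228. Group total = 228 + 1276.80 = 1504.80.

1504.80 dollars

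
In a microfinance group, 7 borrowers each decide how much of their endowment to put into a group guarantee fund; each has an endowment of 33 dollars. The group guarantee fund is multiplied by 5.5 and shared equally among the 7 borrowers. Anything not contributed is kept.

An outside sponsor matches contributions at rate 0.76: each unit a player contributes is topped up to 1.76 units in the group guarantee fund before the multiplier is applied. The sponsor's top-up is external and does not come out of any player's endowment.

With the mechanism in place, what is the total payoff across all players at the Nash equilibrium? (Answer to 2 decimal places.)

With the mechanism, a contributed unit returns 5.5 × 1.76 / 7 = 1.3829 per unit of net cost to the contributor — now above 1 — so contributing fully is weakly dominant for every player.
At the Nash equilibrium everyone contributes 33. Group total payoff = 5.5 × 1.76 × 231 = 2236.08.

2236.08 dollars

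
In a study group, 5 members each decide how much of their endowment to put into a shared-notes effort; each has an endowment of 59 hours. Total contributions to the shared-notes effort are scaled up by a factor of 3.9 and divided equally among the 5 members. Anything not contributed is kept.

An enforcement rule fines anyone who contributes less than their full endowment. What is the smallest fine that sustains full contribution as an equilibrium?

12.98 hours

Given the others contribute fully, the best deviation is to contribute 0 (any partial contribution still incurs the fine and gives up units whose private return 0.7800 is below 1).
Deviating from 59 to 0 saves 59 hours but forfeits the deviator's share of the drop in the shared-notes effort: 3.9/5 × 59 = 46.02.
So the deviation gain is 59 − 46.02 = 12.98, and the fine must be at least 12.98 hours to wipe it out.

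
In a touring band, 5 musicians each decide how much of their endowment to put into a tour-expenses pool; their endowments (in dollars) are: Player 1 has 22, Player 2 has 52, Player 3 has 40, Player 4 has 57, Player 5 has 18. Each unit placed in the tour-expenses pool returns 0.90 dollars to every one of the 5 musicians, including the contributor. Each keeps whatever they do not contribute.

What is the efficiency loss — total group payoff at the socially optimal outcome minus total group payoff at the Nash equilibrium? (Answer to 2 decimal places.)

The private return per contributed unit is 0.90 < 1 for everyone, so the Nash equilibrium is zero contribution and the group total is Σ E_j = 22 + 52 + 40 + 57 + 18 = 189.
Each contributed unit returns 4.500 to the group, so the social optimum is full contribution by everyone: group total = 4.500 × 189 = 850.50.
Efficiency loss = (4.500 − 1) × 189 = 661.50.

661.50 dollars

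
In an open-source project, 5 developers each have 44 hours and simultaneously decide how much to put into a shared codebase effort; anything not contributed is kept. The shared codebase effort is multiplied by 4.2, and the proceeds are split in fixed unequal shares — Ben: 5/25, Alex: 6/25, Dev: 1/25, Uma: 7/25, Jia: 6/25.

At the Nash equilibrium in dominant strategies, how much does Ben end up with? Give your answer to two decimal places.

A player with share s gets back 4.2·s per unit contributed, so full contribution is dominant for anyone with s > 1/4.2 = 0.2381 and zero contribution is dominant for anyone below.
The shares above 0.2381 belong to Alex, Uma and Jia, contributing 44 each; the remaining 2 contribute 0. Total contributed: 132.
Ben keeps 44 and receives 4.2 × 132 × 5/25 = 110.88 from the shared codebase effort, for a payoff of 154.88.

154.88 hours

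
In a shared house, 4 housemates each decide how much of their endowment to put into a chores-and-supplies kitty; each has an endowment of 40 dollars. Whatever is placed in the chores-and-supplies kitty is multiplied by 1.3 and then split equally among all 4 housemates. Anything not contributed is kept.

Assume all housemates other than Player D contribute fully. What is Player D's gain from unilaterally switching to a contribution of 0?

27.00 dollars

Switching from a contribution of 40 to 0 lets Player D keep an extra 40 dollars, but lowers the chores-and-supplies kitty by 40, which costs Player D their own share of that drop: 1.3/4 × 40 = 13.00.
Net gain = 40 − 13.00 = 27.00. The private return per contributed unit (0.3250) is below 1, so free-riding is indeed the best response regardless of what the others do.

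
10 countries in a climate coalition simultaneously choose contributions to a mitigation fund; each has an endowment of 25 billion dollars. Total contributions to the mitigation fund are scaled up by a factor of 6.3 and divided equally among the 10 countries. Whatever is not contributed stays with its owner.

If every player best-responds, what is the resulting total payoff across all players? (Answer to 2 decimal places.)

250.00 billion dollars

Each contributed unit returns 6.3/10 = 0.6300 to its contributor — below 1 — so contributing 0 is dominant for every player. At the Nash equilibrium everyone keeps their 25, and the group total is 10 × 25 = 250.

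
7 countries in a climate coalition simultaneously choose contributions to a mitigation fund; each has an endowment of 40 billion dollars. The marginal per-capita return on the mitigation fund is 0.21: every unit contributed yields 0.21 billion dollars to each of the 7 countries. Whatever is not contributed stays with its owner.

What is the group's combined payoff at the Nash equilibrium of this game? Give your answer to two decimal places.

280.00 billion dollars

The private return per contributed unit is 0.21 < 1, so contributing 0 is dominant for every player. At the Nash equilibrium everyone keeps their 40, and the group total is 7 × 40 = 280.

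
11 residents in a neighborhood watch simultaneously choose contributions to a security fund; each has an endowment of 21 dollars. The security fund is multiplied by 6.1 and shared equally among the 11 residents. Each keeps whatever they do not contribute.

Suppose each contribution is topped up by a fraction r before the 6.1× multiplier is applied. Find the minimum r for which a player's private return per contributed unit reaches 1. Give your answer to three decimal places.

With matching at rate r, one contributed unit becomes (1 + r) in the security fund and returns 6.1 × (1 + r) / 11 to the contributor.
Setting this equal to 1: 1 + r = 11/6.1 = 1.8033.
So the minimum matching rate is r = 1.8033 − 1 = 0.803.

0.803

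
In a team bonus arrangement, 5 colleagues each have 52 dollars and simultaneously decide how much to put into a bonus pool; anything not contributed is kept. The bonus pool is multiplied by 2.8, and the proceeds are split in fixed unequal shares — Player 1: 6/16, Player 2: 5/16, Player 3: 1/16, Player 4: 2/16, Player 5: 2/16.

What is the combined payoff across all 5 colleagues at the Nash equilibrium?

353.60 dollars

For player j, contributing a unit is worthwhile iff 2.8 × (j's share) ≥ 1, i.e. iff j's share is at least 0.3571.
The only share above 0.3571 is Player 1's 6/16, contributing 52; the remaining 4 contribute 0. Total contributed: 52.
The bonus pool pays out 2.8 × 52 = 145.60 in total (split across the unequal shares, but the aggregate is all that matters for the group sum).
The 4 free-riders keep 52 each, adding 208. Group total = 208 + 145.60 = 353.60.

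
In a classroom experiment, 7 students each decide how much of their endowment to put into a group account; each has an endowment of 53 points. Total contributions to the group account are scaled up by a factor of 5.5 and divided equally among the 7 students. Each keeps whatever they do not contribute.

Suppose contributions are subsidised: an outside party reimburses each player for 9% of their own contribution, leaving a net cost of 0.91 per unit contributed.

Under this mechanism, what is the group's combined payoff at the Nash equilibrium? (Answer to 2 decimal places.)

With the mechanism, a contributed unit returns (5.5/7) / 0.91 = 0.8634 per unit of net cost — still below 1 — so contributing 0 remains dominant for every player.
Everyone keeps their endowment and the group total is 7 × 53 = 371.

371.00 points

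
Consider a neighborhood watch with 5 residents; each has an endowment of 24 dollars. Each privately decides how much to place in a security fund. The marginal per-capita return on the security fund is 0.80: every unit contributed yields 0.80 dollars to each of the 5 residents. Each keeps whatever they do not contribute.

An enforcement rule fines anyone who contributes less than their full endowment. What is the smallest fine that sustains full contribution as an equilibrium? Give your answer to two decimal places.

Given the others contribute fully, the best deviation is to contribute 0 (any partial contribution still incurs the fine and gives up units whose private return 0.80 is below 1).
Deviating from 24 to 0 saves 24 dollars but forfeits the deviator's share of the drop in the security fund: 0.80 × 24 = 19.20.
So the deviation gain is 24 − 19.20 = 4.80, and the fine must be at least 4.80 dollars to wipe it out.

4.80 dollars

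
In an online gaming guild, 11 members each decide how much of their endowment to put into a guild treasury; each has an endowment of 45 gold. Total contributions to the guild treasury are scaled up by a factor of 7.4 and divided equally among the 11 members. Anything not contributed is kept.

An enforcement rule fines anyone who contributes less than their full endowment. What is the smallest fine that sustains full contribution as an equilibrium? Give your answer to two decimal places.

Given the others contribute fully, the best deviation is to contribute 0 (any partial contribution still incurs the fine and gives up units whose private return 0.6727 is below 1).
Deviating from 45 to 0 saves 45 gold but forfeits the deviator's share of the drop in the guild treasury: 7.4/11 × 45 = 30.27.
So the deviation gain is 45 − 30.27 = 14.73, and the fine must be at least 14.73 gold to wipe it out.

14.73 gold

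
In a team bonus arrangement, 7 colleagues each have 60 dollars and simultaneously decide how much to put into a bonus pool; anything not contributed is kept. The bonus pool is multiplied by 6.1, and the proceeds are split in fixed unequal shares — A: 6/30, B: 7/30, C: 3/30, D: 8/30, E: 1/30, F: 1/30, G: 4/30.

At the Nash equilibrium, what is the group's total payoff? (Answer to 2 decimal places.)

1338.00 dollars

Each unit j contributes comes back to j as 6.1 × (j's share), so j prefers to contribute only if that share exceeds 1/6.1 = 0.1639; otherwise keeping the unit dominates.
A, B and D are above the threshold, contributing 60 each; the remaining 4 contribute 0. Total contributed: 180.
The bonus pool pays out 6.1 × 180 = 1098.00 in total (split across the unequal shares, but the aggregate is all that matters for the group sum).
The 4 free-riders keep 60 each, adding 240. Group total = 240 + 1098.00 = 1338.00.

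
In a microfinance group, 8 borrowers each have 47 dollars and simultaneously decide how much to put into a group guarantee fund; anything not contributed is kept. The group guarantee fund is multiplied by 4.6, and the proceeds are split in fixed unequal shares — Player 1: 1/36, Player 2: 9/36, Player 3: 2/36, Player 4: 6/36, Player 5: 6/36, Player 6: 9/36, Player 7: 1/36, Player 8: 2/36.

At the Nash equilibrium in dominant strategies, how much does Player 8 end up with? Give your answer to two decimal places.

Player j's private return per contributed unit is 4.6 × (j's share). Contributing is weakly dominant for j when that share is at least 1/4.6 = 0.2174, and contributing 0 is dominant otherwise.
The shares above 0.2174 belong to Player 2 and Player 6, contributing 47 each; the remaining 6 contribute 0. Total contributed: 94.
Player 8 keeps 47 and receives 4.6 × 94 × 2/36 = 24.02 from the group guarantee fund, for a payoff of 71.02.

71.02 dollars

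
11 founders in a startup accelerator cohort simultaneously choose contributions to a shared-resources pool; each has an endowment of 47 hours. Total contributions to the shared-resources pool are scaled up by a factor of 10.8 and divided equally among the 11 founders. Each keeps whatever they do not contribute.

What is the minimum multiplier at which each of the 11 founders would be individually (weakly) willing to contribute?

A contributed unit returns (multiplier)/11 to its contributor.
This reaches 1 exactly when the multiplier is 11.

11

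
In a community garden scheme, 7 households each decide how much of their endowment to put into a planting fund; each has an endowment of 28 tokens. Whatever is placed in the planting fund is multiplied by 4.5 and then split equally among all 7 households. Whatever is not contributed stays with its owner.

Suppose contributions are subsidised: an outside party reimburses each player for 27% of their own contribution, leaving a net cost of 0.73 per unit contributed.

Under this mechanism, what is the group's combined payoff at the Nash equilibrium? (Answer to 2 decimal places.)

196.00 tokens

With the mechanism, a contributed unit returns (4.5/7) / 0.73 = 0.8806 per unit of net cost — still below 1 — so contributing 0 remains dominant for every player.
At the Nash equilibrium no one contributes; group total payoff = 7 × 28 = 196.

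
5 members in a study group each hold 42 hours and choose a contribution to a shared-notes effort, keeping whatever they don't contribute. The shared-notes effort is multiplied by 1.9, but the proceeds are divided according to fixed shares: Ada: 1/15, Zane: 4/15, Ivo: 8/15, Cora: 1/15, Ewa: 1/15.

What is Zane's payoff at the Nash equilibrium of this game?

A player with share s gets back 1.9·s per unit contributed, so full contribution is dominant for anyone with s > 1/1.9 = 0.5263 and zero contribution is dominant for anyone below.
Ivo alone (share 8/15) is above the threshold, contributing 42; the remaining 4 contribute 0. Total contributed: 42.
Zane keeps 42 and receives 1.9 × 42 × 4/15 = 21.28 from the shared-notes effort, for a payoff of 63.28.

63.28 hours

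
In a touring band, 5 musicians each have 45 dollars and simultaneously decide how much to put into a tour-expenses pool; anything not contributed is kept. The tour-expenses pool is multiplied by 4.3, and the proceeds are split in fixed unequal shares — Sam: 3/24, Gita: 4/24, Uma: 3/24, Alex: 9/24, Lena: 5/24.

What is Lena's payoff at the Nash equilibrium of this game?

85.31 dollars

Each unit j contributes comes back to j as 4.3 × (j's share), so j prefers to contribute only if that share exceeds 1/4.3 = 0.2326; otherwise keeping the unit dominates.
Alex alone (share 9/24) is above the threshold, contributing 45; the remaining 4 contribute 0. Total contributed: 45.
Lena keeps 45 and receives 4.3 × 45 × 5/24 = 40.31 from the tour-expenses pool, for a payoff of 85.31.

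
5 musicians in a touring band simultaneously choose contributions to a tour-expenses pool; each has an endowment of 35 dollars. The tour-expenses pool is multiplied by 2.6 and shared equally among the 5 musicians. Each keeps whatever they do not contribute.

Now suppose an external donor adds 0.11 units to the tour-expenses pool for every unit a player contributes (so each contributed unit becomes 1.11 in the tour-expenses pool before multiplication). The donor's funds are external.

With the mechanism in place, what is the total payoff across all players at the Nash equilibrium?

With the mechanism, a contributed unit returns 2.6 × 1.11 / 5 = 0.5772 per unit of net cost — still below 1 — so contributing 0 remains dominant for every player.
At the Nash equilibrium no one contributes; group total payoff = 5 × 35 = 175.

175.00 dollars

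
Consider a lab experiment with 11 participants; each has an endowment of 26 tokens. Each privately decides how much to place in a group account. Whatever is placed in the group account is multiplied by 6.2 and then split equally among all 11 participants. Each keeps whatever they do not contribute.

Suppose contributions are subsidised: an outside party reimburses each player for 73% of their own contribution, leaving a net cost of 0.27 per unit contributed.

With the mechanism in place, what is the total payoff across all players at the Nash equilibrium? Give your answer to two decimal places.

1981.98 tokens

With the mechanism, a contributed unit returns (6.2/11) / 0.27 = 2.0875 per unit of net cost to the contributor — now above 1 — so contributing fully is weakly dominant for every player.
So the Nash equilibrium is full contribution by all 11; the group earns 11 × (26 × 0.73 + 6.2 × 26) = 1981.98.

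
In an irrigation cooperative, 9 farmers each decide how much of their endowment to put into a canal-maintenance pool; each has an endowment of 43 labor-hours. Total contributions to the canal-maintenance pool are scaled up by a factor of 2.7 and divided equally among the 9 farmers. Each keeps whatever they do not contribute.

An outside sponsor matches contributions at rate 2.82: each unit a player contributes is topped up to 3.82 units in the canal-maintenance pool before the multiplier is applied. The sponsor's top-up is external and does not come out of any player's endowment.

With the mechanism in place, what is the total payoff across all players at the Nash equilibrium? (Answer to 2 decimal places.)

3991.52 labor-hours

With the mechanism, a contributed unit returns 2.7 × 3.82 / 9 = 1.1460 per unit of net cost to the contributor — now above 1 — so contributing fully is weakly dominant for every player.
At the Nash equilibrium everyone contributes 43. Group total payoff = 2.7 × 3.82 × 387 = 3991.52.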